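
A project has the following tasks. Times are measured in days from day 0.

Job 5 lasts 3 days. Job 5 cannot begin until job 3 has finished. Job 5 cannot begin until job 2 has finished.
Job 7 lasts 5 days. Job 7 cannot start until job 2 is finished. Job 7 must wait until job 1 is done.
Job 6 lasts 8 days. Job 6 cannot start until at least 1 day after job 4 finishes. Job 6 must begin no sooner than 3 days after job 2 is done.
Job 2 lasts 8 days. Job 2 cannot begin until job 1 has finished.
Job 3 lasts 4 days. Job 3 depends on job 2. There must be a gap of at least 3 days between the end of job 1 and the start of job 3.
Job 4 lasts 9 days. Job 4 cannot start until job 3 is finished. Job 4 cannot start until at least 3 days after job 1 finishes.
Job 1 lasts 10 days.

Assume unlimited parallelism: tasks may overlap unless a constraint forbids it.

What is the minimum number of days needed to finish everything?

Job 1 can start immediately at day 0; it finishes at day 10.
Job 2 waits on job 1 (finishes day 10), so it starts at day 10 and finishes at 10 + 8 = day 18.
For job 7: job 2 (finishes day 18); job 1 (finishes day 10). Taking the maximum gives a start of day 18, and it finishes at 18 + 5 = day 23.
Job 3 needs all of job 2 (finishes day 18); job 1 (finishes day 10, plus 3-day gap → day 13). That puts its earliest start at day 18; it finishes at 18 + 4 = day 22.
Job 5 has to wait for job 3 (finishes day 22); job 2 (finishes day 18). The latest of these is day 22, so job 5 runs day 22 to 22 + 3 = day 25.
Job 4 cannot start until job 3 (finishes day 22); job 1 (finishes day 10, plus 3-day gap → day 13). The controlling bound is day 22, so job 4 finishes at 22 + 9 = day 31.
For job 6: job 4 (finishes day 31, plus 1-day gap → day 32); job 2 (finishes day 18, plus 3-day gap → day 21). Taking the maximum gives a start of day 32, and it finishes at 32 + 8 = day 40.
All tasks are finished once the last one completes. Finish times: Job 1 at 10, Job 2 at 18, Job 3 at 22, Job 4 at 31, Job 5 at 25, Job 6 at 40, Job 7 at 23. The latest is day 40.

40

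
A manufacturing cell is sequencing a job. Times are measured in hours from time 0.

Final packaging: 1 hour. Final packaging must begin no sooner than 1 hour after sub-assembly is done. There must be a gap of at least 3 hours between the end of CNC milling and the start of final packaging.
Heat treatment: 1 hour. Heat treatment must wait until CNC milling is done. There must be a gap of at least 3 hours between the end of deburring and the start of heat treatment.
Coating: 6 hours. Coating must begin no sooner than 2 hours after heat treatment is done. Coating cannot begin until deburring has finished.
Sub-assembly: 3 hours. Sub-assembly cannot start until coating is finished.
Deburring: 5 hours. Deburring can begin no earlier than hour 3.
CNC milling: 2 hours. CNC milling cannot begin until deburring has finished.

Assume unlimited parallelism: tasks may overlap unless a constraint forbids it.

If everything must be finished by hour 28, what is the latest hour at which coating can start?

17

Nothing follows final packaging; the deadline of hour 28 is its only limit. It must start by 28 − 1 = hour 27.
Sub-assembly must finish before final packaging (must start by hour 27, minus 1-hour gap → hour 26). With a 3-hour duration, sub-assembly must start by 26 − 3 = hour 23.
Since sub-assembly (must start by hour 23) depends on it, coating must finish by hour 23. Backing off its 6-hour duration gives a latest start of hour 17.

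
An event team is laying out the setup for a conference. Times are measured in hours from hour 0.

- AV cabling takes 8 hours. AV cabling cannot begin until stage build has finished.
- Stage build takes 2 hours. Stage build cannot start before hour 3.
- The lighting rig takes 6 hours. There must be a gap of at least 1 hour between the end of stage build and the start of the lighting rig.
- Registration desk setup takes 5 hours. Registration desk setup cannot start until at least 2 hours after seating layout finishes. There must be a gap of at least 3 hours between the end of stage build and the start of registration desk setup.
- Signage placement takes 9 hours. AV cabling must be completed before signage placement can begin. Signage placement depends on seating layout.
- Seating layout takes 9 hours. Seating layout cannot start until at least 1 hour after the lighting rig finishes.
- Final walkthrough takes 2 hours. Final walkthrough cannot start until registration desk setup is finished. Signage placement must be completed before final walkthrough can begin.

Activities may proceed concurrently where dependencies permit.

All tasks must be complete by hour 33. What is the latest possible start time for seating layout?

To finish by hour 33, final walkthrough (duration 2) must start no later than hour 31.
Registration desk setup must finish before final walkthrough (must start by hour 31). With a 5-hour duration, registration desk setup must start by 31 − 5 = hour 26.
Signage placement feeds into final walkthrough (must start by hour 31); so signage placement must finish by hour 31 and therefore start by hour 22.
Seating layout must finish in time for registration desk setup (must start by hour 26, minus 2-hour gap → hour 24); signage placement (must start by hour 22). The tightest is hour 22, so seating layout must start by 22 − 9 = hour 13.

13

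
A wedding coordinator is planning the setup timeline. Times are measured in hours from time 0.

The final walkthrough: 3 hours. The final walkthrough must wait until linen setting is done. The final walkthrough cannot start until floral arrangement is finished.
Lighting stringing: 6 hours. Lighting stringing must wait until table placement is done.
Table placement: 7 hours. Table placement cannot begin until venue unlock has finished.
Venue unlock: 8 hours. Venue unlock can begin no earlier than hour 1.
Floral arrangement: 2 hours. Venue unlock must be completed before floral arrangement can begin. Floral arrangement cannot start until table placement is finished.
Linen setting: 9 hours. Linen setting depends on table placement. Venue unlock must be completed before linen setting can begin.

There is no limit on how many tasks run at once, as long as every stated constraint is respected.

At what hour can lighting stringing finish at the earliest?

22

Venue unlock waits on its own release at hour 1, so it starts at hour 1 and finishes at 1 + 8 = hour 9.
After venue unlock (finishes hour 9), table placement can start at hour 9 and finishes at hour 16.
After table placement (finishes hour 16), lighting stringing can start at hour 16 and finishes at hour 22.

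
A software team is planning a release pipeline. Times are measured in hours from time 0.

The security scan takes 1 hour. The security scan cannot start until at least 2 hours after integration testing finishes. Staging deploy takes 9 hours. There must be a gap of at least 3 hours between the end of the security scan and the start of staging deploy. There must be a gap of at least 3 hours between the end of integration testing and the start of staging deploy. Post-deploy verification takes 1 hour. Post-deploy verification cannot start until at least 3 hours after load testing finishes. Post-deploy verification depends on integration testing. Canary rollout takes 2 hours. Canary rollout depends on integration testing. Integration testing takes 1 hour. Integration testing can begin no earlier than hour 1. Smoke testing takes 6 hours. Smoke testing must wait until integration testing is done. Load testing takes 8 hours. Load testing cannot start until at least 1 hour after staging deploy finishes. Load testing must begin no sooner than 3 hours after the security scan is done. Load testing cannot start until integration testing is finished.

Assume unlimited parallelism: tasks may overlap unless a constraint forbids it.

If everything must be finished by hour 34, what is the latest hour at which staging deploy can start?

To finish by hour 34, post-deploy verification (duration 1) must start no later than hour 33.
Load testing has to be done before post-deploy verification (must start by hour 33, minus 3-hour gap → hour 30). That means finishing by hour 30, i.e. starting by 30 − 8 = hour 22.
Since load testing (must start by hour 22, minus 1-hour gap → hour 21) depends on it, staging deploy must finish by hour 21. Backing off its 9-hour duration gives a latest start of hour 12.

12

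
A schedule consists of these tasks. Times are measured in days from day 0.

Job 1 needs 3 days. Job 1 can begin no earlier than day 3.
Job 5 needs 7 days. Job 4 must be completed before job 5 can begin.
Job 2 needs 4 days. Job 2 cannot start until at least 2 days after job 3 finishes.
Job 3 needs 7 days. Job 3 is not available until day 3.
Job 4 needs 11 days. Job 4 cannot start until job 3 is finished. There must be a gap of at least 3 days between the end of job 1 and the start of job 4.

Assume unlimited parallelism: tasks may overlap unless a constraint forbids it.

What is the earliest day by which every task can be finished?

Job 3 cannot begin until its own release at day 3. It runs from day 3 to 3 + 7 = day 10.
After job 3 (finishes day 10, plus 2-day gap → day 12), job 2 can start at day 12 and finishes at day 16.
Job 1 cannot begin until its own release at day 3. It runs from day 3 to 3 + 3 = day 6.
Job 4 has to wait for job 3 (finishes day 10); job 1 (finishes day 6, plus 3-day gap → day 9). The latest of these is day 10, so job 4 runs day 10 to 10 + 11 = day 21.
Job 5 waits on job 4 (finishes day 21), so it starts at day 21 and finishes at 21 + 7 = day 28.
All tasks are finished once the last one completes. Finish times: Job 1 at 6, Job 2 at 16, Job 3 at 10, Job 4 at 21, Job 5 at 28. The latest is day 28.

28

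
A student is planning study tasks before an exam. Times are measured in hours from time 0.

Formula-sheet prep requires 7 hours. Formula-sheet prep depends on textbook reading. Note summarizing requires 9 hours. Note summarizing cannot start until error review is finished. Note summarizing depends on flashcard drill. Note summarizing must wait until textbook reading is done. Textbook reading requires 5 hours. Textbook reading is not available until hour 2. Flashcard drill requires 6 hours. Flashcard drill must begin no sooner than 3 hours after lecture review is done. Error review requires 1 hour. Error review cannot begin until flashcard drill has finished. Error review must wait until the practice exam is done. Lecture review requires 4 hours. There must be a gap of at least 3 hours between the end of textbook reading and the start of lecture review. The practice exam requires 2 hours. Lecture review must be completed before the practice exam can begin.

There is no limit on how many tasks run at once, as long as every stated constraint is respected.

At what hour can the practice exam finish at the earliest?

16

After its own release at hour 2, textbook reading can start at hour 2 and finishes at hour 7.
Lecture review waits on textbook reading (finishes hour 7, plus 3-hour gap → hour 10), so it starts at hour 10 and finishes at 10 + 4 = hour 14.
The practice exam waits on lecture review (finishes hour 14), so it starts at hour 14 and finishes at 14 + 2 = hour 16.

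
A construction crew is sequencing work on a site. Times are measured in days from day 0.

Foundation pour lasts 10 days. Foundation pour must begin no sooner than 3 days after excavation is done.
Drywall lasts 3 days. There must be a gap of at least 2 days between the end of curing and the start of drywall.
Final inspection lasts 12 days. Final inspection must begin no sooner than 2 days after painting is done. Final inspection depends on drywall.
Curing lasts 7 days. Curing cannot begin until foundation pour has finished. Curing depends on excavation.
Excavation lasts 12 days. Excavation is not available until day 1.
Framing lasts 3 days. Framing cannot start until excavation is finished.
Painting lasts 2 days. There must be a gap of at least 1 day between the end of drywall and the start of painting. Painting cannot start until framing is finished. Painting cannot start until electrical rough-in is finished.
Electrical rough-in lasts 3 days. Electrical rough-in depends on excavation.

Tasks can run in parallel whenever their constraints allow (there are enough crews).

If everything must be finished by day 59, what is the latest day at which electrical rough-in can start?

Final inspection must finish by day 59; it takes 12 days, so it must start by 59 − 12 = day 47.
Painting feeds into final inspection (must start by day 47, minus 2-day gap → day 45); so painting must finish by day 45 and therefore start by day 43.
Electrical rough-in must finish before painting (must start by day 43). With a 3-day duration, electrical rough-in must start by 43 − 3 = day 40.

40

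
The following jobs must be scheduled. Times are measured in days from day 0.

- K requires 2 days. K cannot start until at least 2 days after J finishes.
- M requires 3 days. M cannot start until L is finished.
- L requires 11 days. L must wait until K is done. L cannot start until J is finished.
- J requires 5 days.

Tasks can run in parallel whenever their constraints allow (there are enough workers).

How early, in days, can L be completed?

J can start immediately at day 0; it finishes at day 5.
After J (finishes day 5, plus 2-day gap → day 7), K can start at day 7 and finishes at day 9.
L has to wait for K (finishes day 9); J (finishes day 5). The latest of these is day 9, so L runs day 9 to 9 + 11 = day 20.

20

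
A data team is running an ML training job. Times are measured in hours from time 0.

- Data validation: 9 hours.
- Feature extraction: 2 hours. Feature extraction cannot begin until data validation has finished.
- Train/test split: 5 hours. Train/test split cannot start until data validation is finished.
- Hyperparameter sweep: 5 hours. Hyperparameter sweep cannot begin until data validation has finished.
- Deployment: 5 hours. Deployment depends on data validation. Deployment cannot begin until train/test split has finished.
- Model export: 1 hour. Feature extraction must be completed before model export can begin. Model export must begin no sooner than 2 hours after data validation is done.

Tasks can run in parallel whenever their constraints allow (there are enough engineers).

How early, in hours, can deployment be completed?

Data validation can start immediately at hour 0; it finishes at hour 9.
After data validation (finishes hour 9), train/test split can start at hour 9 and finishes at hour 14.
Deployment needs all of data validation (finishes hour 9); train/test split (finishes hour 14). That puts its earliest start at hour 14; it finishes at 14 + 5 = hour 19.

19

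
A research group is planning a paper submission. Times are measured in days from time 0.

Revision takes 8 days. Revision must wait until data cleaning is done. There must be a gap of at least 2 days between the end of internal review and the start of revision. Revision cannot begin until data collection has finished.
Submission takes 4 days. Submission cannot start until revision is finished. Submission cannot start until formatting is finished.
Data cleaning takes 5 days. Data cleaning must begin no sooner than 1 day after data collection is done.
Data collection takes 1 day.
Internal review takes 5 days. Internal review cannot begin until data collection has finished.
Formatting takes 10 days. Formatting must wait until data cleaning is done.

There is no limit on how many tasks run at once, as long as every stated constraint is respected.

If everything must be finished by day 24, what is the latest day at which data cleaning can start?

5

Nothing follows submission; the deadline of day 24 is its only limit. It must start by 24 − 4 = day 20.
Revision feeds into submission (must start by day 20); so revision must finish by day 20 and therefore start by day 12.
Formatting feeds into submission (must start by day 20); so formatting must finish by day 20 and therefore start by day 10.
Data cleaning has several dependents: revision (must start by day 12); formatting (must start by day 10). The earliest of those limits is day 10, so data cleaning must start by 10 − 5 = day 5.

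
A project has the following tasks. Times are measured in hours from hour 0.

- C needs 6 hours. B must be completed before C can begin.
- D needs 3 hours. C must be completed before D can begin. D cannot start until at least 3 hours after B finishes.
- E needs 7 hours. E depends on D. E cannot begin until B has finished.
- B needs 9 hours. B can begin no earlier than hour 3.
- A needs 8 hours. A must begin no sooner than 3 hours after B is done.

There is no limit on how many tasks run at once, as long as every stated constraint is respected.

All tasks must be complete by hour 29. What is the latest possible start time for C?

13

E must finish by hour 29; it takes 7 hours, so it must start by 29 − 7 = hour 22.
D feeds into E (must start by hour 22); so D must finish by hour 22 and therefore start by hour 19.
C feeds into D (must start by hour 19); so C must finish by hour 19 and therefore start by hour 13.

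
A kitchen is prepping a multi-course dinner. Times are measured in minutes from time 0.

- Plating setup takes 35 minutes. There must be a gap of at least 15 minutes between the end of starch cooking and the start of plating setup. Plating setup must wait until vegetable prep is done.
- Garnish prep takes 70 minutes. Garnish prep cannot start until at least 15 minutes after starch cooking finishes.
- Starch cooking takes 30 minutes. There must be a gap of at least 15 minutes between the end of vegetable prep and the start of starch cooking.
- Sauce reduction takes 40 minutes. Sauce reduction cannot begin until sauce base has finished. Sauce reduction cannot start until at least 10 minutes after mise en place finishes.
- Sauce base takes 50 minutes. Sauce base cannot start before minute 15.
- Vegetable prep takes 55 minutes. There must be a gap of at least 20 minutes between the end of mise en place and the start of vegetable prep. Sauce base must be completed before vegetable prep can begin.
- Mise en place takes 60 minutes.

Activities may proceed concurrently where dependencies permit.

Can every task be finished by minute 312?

Sauce base cannot begin until its own release at minute 15. It runs from minute 15 to 15 + 50 = minute 65.
Nothing blocks mise en place, so it runs from minute 0 to minute 60.
Sauce reduction needs all of sauce base (finishes minute 65); mise en place (finishes minute 60, plus 10-minute gap → minute 70). That puts its earliest start at minute 70; it finishes at 70 + 40 = minute 110.
Vegetable prep cannot start until mise en place (finishes minute 60, plus 20-minute gap → minute 80); sauce base (finishes minute 65). The controlling bound is minute 80, so vegetable prep finishes at 80 + 55 = minute 135.
After vegetable prep (finishes minute 135, plus 15-minute gap → minute 150), starch cooking can start at minute 150 and finishes at minute 180.
Garnish prep waits on starch cooking (finishes minute 180, plus 15-minute gap → minute 195), so it starts at minute 195 and finishes at 195 + 70 = minute 265.
For plating setup: starch cooking (finishes minute 180, plus 15-minute gap → minute 195); vegetable prep (finishes minute 135). Taking the maximum gives a start of minute 195, and it finishes at 195 + 35 = minute 230.
Every task is finished by minute 265, which is no later than the deadline of 312, so the schedule is feasible.

Yes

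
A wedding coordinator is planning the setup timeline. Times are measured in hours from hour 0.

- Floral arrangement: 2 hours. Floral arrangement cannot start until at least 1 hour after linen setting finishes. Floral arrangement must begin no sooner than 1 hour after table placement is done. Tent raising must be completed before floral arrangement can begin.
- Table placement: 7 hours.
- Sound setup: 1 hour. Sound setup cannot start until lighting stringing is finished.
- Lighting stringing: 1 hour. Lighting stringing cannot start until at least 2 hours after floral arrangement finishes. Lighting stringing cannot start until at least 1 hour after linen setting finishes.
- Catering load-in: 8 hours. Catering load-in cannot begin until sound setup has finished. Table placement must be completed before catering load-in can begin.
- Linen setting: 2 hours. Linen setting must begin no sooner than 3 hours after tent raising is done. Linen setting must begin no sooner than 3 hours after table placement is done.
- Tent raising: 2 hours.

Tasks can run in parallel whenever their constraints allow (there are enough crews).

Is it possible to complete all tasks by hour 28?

Yes

Table placement has no prerequisites, so it starts at hour 0 and finishes at hour 7.
Nothing blocks tent raising, so it runs from hour 0 to hour 2.
Linen setting has to wait for tent raising (finishes hour 2, plus 3-hour gap → hour 5); table placement (finishes hour 7, plus 3-hour gap → hour 10). The latest of these is hour 10, so linen setting runs hour 10 to 10 + 2 = hour 12.
For floral arrangement: linen setting (finishes hour 12, plus 1-hour gap → hour 13); table placement (finishes hour 7, plus 1-hour gap → hour 8); tent raising (finishes hour 2). Taking the maximum gives a start of hour 13, and it finishes at 13 + 2 = hour 15.
Lighting stringing needs all of floral arrangement (finishes hour 15, plus 2-hour gap → hour 17); linen setting (finishes hour 12, plus 1-hour gap → hour 13). That puts its earliest start at hour 17; it finishes at 17 + 1 = hour 18.
Sound setup cannot begin until lighting stringing (finishes hour 18). It runs from hour 18 to 18 + 1 = hour 19.
Catering load-in has to wait for sound setup (finishes hour 19); table placement (finishes hour 7). The latest of these is hour 19, so catering load-in runs hour 19 to 19 + 8 = hour 27.
Every task is finished by hour 27, which is no later than the deadline of 28, so the schedule is feasible.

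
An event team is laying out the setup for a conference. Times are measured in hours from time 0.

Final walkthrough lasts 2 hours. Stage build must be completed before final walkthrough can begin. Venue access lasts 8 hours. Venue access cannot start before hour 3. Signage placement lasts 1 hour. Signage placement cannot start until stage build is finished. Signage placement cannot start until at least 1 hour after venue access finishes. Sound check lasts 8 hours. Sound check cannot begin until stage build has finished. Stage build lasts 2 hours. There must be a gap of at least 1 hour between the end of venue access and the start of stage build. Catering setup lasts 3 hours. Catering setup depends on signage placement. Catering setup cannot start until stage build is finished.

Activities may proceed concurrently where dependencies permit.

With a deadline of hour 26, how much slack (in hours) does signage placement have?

Venue access waits on its own release at hour 3, so it starts at hour 3 and finishes at 3 + 8 = hour 11.
After venue access (finishes hour 11, plus 1-hour gap → hour 12), stage build can start at hour 12 and finishes at hour 14.
Signage placement has to wait for stage build (finishes hour 14); venue access (finishes hour 11, plus 1-hour gap → hour 12). The latest of these is hour 14, so signage placement runs hour 14 to 14 + 1 = hour 15.

Working backward from the deadline:
Nothing follows catering setup; the deadline of hour 26 is its only limit. It must start by 26 − 3 = hour 23.
Signage placement must finish before catering setup (must start by hour 23). With a 1-hour duration, signage placement must start by 23 − 1 = hour 22.
So signage placement can start as early as hour 14 and as late as hour 22, giving 22 − 14 = 8 hours of slack.

8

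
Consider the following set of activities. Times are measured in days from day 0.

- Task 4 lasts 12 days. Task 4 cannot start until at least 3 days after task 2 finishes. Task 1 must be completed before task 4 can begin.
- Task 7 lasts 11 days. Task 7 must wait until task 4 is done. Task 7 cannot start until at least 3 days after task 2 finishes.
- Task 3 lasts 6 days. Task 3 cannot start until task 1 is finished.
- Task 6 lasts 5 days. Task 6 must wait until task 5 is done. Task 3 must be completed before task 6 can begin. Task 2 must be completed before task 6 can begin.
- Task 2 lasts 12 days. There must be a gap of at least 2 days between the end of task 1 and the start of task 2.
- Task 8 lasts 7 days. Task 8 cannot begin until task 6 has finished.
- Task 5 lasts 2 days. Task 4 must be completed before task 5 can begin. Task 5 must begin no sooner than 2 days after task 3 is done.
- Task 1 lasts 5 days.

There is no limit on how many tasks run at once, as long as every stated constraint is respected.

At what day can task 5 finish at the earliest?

36

Task 1 can start immediately at day 0; it finishes at day 5.
After task 1 (finishes day 5), task 3 can start at day 5 and finishes at day 11.
Task 2 waits on task 1 (finishes day 5, plus 2-day gap → day 7), so it starts at day 7 and finishes at 7 + 12 = day 19.
For task 4: task 2 (finishes day 19, plus 3-day gap → day 22); task 1 (finishes day 5). Taking the maximum gives a start of day 22, and it finishes at 22 + 12 = day 34.
For task 5: task 4 (finishes day 34); task 3 (finishes day 11, plus 2-day gap → day 13). Taking the maximum gives a start of day 34, and it finishes at 34 + 2 = day 36.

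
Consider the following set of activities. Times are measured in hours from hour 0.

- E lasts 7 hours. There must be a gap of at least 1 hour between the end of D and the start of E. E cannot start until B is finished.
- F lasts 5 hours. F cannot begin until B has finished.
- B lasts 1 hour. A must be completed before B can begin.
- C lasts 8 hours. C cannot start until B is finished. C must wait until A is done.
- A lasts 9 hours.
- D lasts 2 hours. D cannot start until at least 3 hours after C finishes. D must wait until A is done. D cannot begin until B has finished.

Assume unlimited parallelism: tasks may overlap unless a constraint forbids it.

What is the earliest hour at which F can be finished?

15

Nothing blocks A, so it runs from hour 0 to hour 9.
B waits on A (finishes hour 9), so it starts at hour 9 and finishes at 9 + 1 = hour 10.
F cannot begin until B (finishes hour 10). It runs from hour 10 to 10 + 5 = hour 15.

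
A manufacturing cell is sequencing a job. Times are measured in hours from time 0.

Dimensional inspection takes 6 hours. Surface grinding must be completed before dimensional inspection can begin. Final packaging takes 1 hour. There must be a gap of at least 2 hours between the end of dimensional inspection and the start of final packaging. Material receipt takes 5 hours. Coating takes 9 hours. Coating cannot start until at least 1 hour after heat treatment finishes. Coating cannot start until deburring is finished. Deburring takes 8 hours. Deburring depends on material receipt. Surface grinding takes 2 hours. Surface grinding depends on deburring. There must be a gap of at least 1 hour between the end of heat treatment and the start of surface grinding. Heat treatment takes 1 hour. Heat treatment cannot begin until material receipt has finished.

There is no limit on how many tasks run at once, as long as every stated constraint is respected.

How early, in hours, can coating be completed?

Material receipt can start immediately at hour 0; it finishes at hour 5.
Heat treatment cannot begin until material receipt (finishes hour 5). It runs from hour 5 to 5 + 1 = hour 6.
Deburring cannot begin until material receipt (finishes hour 5). It runs from hour 5 to 5 + 8 = hour 13.
Coating has to wait for heat treatment (finishes hour 6, plus 1-hour gap → hour 7); deburring (finishes hour 13). The latest of these is hour 13, so coating runs hour 13 to 13 + 9 = hour 22.

22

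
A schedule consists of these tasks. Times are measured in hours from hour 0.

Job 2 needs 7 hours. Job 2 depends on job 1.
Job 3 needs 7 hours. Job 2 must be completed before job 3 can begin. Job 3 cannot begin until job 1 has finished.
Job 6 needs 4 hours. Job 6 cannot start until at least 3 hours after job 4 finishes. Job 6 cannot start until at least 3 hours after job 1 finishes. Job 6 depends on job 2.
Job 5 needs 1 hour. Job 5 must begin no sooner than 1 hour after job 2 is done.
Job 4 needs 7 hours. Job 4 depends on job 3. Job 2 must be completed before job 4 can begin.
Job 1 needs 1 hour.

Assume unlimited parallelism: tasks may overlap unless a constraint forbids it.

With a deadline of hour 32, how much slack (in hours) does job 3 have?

Nothing blocks job 1, so it runs from hour 0 to hour 1.
After job 1 (finishes hour 1), job 2 can start at hour 1 and finishes at hour 8.
Job 3 cannot start until job 2 (finishes hour 8); job 1 (finishes hour 1). The controlling bound is hour 8, so job 3 finishes at 8 + 7 = hour 15.

Working backward from the deadline:
Nothing follows job 6; the deadline of hour 32 is its only limit. It must start by 32 − 4 = hour 28.
Since job 6 (must start by hour 28, minus 3-hour gap → hour 25) depends on it, job 4 must finish by hour 25. Backing off its 7-hour duration gives a latest start of hour 18.
Job 3 must finish before job 4 (must start by hour 18). With a 7-hour duration, job 3 must start by 18 − 7 = hour 11.
So job 3 can start as early as hour 8 and as late as hour 11, giving 11 − 8 = 3 hours of slack.

3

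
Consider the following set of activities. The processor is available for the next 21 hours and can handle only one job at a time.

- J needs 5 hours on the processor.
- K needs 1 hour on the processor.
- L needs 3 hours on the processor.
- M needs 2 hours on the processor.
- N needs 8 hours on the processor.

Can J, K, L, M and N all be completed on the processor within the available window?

Running back to back, the jobs need 5 + 1 + 3 + 2 + 8 = 19 hours on the processor.
Since 19 ≤ 21, they fit within the window.

Yes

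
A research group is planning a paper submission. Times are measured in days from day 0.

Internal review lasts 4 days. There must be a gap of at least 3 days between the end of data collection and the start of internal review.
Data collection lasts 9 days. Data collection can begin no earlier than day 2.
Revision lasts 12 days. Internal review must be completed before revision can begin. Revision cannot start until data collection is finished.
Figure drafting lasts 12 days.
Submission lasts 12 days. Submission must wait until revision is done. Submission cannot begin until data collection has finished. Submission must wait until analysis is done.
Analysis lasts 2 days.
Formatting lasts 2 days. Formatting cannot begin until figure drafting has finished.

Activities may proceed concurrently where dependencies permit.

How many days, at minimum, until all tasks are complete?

Figure drafting has no prerequisites, so it starts at day 0 and finishes at day 12.
Formatting waits on figure drafting (finishes day 12), so it starts at day 12 and finishes at 12 + 2 = day 14.
Nothing blocks analysis, so it runs from day 0 to day 2.
Data collection cannot begin until its own release at day 2. It runs from day 2 to 2 + 9 = day 11.
After data collection (finishes day 11, plus 3-day gap → day 14), internal review can start at day 14 and finishes at day 18.
For revision: internal review (finishes day 18); data collection (finishes day 11). Taking the maximum gives a start of day 18, and it finishes at 18 + 12 = day 30.
Submission needs all of revision (finishes day 30); data collection (finishes day 11); analysis (finishes day 2). That puts its earliest start at day 30; it finishes at 30 + 12 = day 42.
All tasks are finished once the last one completes. Finish times: Data collection at 11, Analysis at 2, Figure drafting at 12, Internal review at 18, Revision at 30, Formatting at 14, Submission at 42. The latest is day 42.

42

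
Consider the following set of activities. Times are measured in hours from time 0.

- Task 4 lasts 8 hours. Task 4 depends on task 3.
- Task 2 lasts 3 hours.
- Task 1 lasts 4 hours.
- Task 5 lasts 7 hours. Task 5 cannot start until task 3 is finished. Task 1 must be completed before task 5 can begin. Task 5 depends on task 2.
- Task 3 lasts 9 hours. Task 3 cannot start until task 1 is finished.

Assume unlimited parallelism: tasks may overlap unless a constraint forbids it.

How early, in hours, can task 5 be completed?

20

Task 2 has no prerequisites, so it starts at hour 0 and finishes at hour 3.
Task 1 can start immediately at hour 0; it finishes at hour 4.
Task 3 cannot begin until task 1 (finishes hour 4). It runs from hour 4 to 4 + 9 = hour 13.
For task 5: task 3 (finishes hour 13); task 1 (finishes hour 4); task 2 (finishes hour 3). Taking the maximum gives a start of hour 13, and it finishes at 13 + 7 = hour 20.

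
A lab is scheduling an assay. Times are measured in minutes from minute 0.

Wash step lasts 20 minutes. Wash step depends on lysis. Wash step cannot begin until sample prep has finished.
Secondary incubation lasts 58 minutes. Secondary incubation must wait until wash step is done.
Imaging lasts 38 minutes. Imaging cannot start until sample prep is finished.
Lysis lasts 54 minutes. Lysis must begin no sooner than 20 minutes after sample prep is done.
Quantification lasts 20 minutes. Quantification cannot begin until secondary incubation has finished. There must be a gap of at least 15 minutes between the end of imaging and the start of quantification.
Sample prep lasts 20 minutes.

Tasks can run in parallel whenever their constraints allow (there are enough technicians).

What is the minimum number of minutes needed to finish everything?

192

Sample prep can start immediately at minute 0; it finishes at minute 20.
After sample prep (finishes minute 20), imaging can start at minute 20 and finishes at minute 58.
Lysis waits on sample prep (finishes minute 20, plus 20-minute gap → minute 40), so it starts at minute 40 and finishes at 40 + 54 = minute 94.
Wash step has to wait for lysis (finishes minute 94); sample prep (finishes minute 20). The latest of these is minute 94, so wash step runs minute 94 to 94 + 20 = minute 114.
After wash step (finishes minute 114), secondary incubation can start at minute 114 and finishes at minute 172.
Quantification has to wait for secondary incubation (finishes minute 172); imaging (finishes minute 58, plus 15-minute gap → minute 73). The latest of these is minute 172, so quantification runs minute 172 to 172 + 20 = minute 192.
All tasks are finished once the last one completes. Finish times: Sample prep at 20, Lysis at 94, Wash step at 114, Secondary incubation at 172, Imaging at 58, Quantification at 192. The latest is minute 192.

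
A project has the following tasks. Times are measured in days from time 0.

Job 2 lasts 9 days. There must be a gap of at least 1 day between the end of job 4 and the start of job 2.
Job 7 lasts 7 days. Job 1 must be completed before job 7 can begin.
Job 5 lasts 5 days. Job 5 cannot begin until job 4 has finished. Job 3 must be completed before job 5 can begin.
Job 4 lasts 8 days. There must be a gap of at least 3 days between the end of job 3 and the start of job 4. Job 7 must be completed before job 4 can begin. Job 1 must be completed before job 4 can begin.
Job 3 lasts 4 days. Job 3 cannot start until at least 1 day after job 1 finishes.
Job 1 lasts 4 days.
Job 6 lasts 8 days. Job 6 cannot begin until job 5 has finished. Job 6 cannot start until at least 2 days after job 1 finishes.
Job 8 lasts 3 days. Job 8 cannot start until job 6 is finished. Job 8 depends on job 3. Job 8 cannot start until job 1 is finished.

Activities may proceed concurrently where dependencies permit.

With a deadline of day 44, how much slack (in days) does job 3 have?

Job 1 can start immediately at day 0; it finishes at day 4.
After job 1 (finishes day 4, plus 1-day gap → day 5), job 3 can start at day 5 and finishes at day 9.

Working backward from the deadline:
Job 2 must finish by day 44; it takes 9 days, so it must start by 44 − 9 = day 35.
Job 8 has no dependents, so it just needs to finish by day 44. Starting by 44 − 3 = day 41 achieves that.
Job 6 feeds into job 8 (must start by day 41); so job 6 must finish by day 41 and therefore start by day 33.
Job 5 feeds into job 6 (must start by day 33); so job 5 must finish by day 33 and therefore start by day 28.
Job 4 must finish in time for job 2 (must start by day 35, minus 1-day gap → day 34); job 5 (must start by day 28). The tightest is day 28, so job 4 must start by 28 − 8 = day 20.
Job 3 feeds job 4 (must start by day 20, minus 3-day gap → day 17); job 5 (must start by day 28); job 8 (must start by day 41). Taking the minimum, job 3 must finish by day 17 and start by 17 − 4 = day 13.
So job 3 can start as early as day 5 and as late as day 13, giving 13 − 5 = 8 days of slack.

8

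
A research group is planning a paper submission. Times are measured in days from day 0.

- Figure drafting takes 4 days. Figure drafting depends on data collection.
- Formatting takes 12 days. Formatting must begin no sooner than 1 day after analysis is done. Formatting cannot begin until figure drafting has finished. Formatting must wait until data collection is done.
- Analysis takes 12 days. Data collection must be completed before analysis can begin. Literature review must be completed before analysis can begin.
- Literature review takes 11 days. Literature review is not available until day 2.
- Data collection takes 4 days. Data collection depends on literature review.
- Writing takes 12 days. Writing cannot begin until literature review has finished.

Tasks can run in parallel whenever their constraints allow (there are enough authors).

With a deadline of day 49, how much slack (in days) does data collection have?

After its own release at day 2, literature review can start at day 2 and finishes at day 13.
Data collection waits on literature review (finishes day 13), so it starts at day 13 and finishes at 13 + 4 = day 17.

Working backward from the deadline:
Formatting has no dependents, so it just needs to finish by day 49. Starting by 49 − 12 = day 37 achieves that.
Analysis feeds into formatting (must start by day 37, minus 1-day gap → day 36); so analysis must finish by day 36 and therefore start by day 24.
Figure drafting feeds into formatting (must start by day 37); so figure drafting must finish by day 37 and therefore start by day 33.
Data collection feeds analysis (must start by day 24); figure drafting (must start by day 33); formatting (must start by day 37). Taking the minimum, data collection must finish by day 24 and start by 24 − 4 = day 20.
So data collection can start as early as day 13 and as late as day 20, giving 20 − 13 = 7 days of slack.

7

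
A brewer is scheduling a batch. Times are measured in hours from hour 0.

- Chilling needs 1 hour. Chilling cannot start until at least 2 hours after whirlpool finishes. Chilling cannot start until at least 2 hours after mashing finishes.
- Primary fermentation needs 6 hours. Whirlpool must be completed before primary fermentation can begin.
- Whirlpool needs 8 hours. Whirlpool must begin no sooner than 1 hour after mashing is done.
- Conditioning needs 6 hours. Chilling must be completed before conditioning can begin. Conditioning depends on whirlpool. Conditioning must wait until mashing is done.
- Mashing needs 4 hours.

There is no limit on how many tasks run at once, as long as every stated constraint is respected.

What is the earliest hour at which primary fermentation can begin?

13

Mashing has no prerequisites, so it starts at hour 0 and finishes at hour 4.
Whirlpool cannot begin until mashing (finishes hour 4, plus 1-hour gap → hour 5). It runs from hour 5 to 5 + 8 = hour 13.
Primary fermentation waits on whirlpool (finishes hour 13), so the earliest it can start is hour 13.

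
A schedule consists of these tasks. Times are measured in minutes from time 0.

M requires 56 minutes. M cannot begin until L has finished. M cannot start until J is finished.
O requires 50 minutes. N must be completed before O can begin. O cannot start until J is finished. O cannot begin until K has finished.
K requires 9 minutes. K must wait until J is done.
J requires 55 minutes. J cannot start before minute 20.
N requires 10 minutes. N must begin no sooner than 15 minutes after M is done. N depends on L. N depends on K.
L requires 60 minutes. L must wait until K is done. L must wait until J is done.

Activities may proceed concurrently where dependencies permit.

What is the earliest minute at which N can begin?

After its own release at minute 20, J can start at minute 20 and finishes at minute 75.
K waits on J (finishes minute 75), so it starts at minute 75 and finishes at 75 + 9 = minute 84.
For L: K (finishes minute 84); J (finishes minute 75). Taking the maximum gives a start of minute 84, and it finishes at 84 + 60 = minute 144.
M needs all of L (finishes minute 144); J (finishes minute 75). That puts its earliest start at minute 144; it finishes at 144 + 56 = minute 200.
N waits on M (finishes minute 200, plus 15-minute gap → minute 215); L (finishes minute 144); K (finishes minute 84). The latest of these is minute 215, which is the earliest N can start.

215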